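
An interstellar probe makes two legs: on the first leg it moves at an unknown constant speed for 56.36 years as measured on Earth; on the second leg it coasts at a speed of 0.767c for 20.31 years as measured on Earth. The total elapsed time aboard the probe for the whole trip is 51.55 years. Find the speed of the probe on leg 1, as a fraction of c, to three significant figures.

Leg 1: speed unknown; τ_1 = 56.36/γ_1.
Leg 2: γ = 1/√(1 − 0.767²) = 1/√0.4117 = 1.558; τ_2 = 20.31/1.558 = 13.03 years.
Total proper time: τ_1 + 13.03 = 51.55, so τ_1 = 51.55 − 13.03 = 38.52 years.
γ_1 = 56.36/38.52 = 1.463; β = √(1 − 1/γ²) = √0.5329.

β = 0.730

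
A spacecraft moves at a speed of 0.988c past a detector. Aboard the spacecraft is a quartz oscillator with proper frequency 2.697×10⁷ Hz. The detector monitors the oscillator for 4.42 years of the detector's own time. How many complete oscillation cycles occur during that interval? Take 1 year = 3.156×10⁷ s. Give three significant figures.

N = 5.81×10¹⁴

γ = 1/√(1 − 0.988²) = 1/√0.02386 = 6.474
During 4.42 years of lab time, the oscillator's proper time advances by τ = Δt/γ = 4.42/6.474 = 0.6827 years = 2.155×10⁷ s.
N = f × τ = 2.697×10⁷ × 2.155×10⁷ = 5.811×10¹⁴.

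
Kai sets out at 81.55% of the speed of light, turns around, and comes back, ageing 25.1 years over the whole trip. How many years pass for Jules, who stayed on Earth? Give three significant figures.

Δt = 43.4 years

β = 0.8155; γ = 1/√(1 − 0.8155²) = 1/√0.3350 = 1.728
Earth-frame duration is the dilated interval: Δt = γτ = 1.728 × 25.1 years.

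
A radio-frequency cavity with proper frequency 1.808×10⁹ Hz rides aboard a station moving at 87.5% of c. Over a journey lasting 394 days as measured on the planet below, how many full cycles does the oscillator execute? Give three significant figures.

N = 2.98×10¹⁶

β = 0.875; γ = 1/√(1 − 0.875²) = 1/√0.2344 = 2.066
The oscillator's own cycle count is N = f × τ where τ is the proper time aboard the station. τ = Δt/γ = 394/2.066 = 190.7 days = 1.648×10⁷ s.
N = 1.808×10⁹ × 1.648×10⁷ = 2.980×10¹⁶.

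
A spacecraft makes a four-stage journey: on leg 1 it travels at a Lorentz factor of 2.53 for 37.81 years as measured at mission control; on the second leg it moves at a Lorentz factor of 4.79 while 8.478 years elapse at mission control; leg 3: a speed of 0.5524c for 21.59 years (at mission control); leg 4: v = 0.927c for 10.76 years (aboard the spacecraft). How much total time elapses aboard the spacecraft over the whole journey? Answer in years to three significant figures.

τ = 45.5 years

Leg 1: γ = 2.53; τ_1 = 37.81/2.530 = 14.94 years.
Leg 2: γ = 4.79; τ_2 = 8.478/4.790 = 1.770 years.
Leg 3: γ = 1/√(1 − 0.5524²) = 1/√0.6949 = 1.200; τ_3 = 21.59/1.200 = 18.00 years.
Leg 4: 10.76 years is already measured aboard the spacecraft.
Total: 14.94 + 1.770 + 18.00 + 10.76 years.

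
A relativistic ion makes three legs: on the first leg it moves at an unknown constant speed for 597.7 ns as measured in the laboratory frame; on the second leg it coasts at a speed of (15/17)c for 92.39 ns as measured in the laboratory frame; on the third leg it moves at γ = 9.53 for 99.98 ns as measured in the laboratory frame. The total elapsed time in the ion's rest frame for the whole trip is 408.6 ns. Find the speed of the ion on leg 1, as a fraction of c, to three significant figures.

Leg 1: speed unknown; τ_1 = 597.7/γ_1.
Leg 2: γ = 1/√(1 − (15/17)²) = 17/8 = 2.125; τ_2 = 92.39/2.125 = 43.48 ns.
Leg 3: γ = 9.53; τ_3 = 99.98/9.530 = 10.49 ns.
Total proper time: τ_1 + 43.48 + 10.49 = 408.6, so τ_1 = 408.6 − 53.97 = 354.6 ns.
γ_1 = 597.7/354.6 = 1.685; β = √(1 − 1/γ²) = √0.6480.

β = 0.805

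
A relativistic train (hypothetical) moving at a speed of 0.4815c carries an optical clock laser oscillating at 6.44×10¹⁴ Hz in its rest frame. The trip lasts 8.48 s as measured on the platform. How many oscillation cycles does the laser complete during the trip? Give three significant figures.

N = 4.79×10¹⁵

γ = 1/√(1 − 0.4815²) = 1/√0.7682 = 1.141
The oscillator's own cycle count is N = f × τ where τ is the proper time on the train. τ = Δt/γ = 8.48/1.141 = 7.432 s = 7.432×10⁰ s.
N = 6.44×10¹⁴ × 7.432×10⁰ = 4.786×10¹⁵.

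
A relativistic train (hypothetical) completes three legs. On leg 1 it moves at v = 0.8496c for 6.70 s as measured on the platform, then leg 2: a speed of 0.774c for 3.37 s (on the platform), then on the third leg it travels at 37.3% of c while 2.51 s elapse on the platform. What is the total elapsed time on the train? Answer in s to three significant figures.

τ = 8.00 s

Leg 1: γ = 1/√(1 − 0.8496²) = 1/√0.2782 = 1.896; τ_1 = 6.70/1.896 = 3.534 s.
Leg 2: γ = 1/√(1 − 0.774²) = 1/√0.4009 = 1.579; τ_2 = 3.37/1.579 = 2.134 s.
Leg 3: β = 0.373; γ = 1/√(1 − 0.373²) = 1/√0.8609 = 1.078; τ_3 = 2.51/1.078 = 2.329 s.
Total: 3.534 + 2.134 + 2.329 s.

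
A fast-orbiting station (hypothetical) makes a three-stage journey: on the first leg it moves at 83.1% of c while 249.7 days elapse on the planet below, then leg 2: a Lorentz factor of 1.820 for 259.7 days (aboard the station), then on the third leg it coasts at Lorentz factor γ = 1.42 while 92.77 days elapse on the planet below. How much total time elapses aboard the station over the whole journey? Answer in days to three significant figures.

Leg 1: β = 0.831; γ = 1/√(1 − 0.831²) = 1/√0.3094 = 1.798; τ_1 = 249.7/1.798 = 138.9 days.
Leg 2: 259.7 days is already measured aboard the station.
Leg 3: γ = 1.42; τ_3 = 92.77/1.420 = 65.33 days.
Total: 138.9 + 259.7 + 65.33 days.

τ = 464 days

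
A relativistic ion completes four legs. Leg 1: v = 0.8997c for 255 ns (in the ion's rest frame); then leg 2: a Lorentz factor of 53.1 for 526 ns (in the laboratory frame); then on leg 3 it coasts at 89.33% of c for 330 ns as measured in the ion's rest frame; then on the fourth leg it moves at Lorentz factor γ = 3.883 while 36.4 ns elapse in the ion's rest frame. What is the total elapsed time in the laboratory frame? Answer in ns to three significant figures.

Leg 1: γ = 1/√(1 − 0.8997²) = 1/√0.1905 = 2.291; Δt_1 = 2.291 × 255 = 584.2 ns.
Leg 2: 526 ns is already measured in the laboratory frame.
Leg 3: β = 0.8933; γ = 1/√(1 − 0.8933²) = 1/√0.2020 = 2.225; Δt_3 = 2.225 × 330 = 734.2 ns.
Leg 4: γ = 3.883; Δt_4 = 3.883 × 36.4 = 141.3 ns.
Total: 584.2 + 526.0 + 734.2 + 141.3 ns.

Δt = 1990 ns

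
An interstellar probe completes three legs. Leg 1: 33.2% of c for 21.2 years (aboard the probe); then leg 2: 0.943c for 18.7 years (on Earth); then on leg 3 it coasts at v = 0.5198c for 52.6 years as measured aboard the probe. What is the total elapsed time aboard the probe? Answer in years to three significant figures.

τ = 80.0 years

Leg 1: 21.2 years is already measured aboard the probe.
Leg 2: γ = 1/√(1 − 0.943²) = 1/√0.1108 = 3.005; τ_2 = 18.7/3.005 = 6.223 years.
Leg 3: 52.6 years is already measured aboard the probe.
Total: 21.20 + 6.223 + 52.60 years.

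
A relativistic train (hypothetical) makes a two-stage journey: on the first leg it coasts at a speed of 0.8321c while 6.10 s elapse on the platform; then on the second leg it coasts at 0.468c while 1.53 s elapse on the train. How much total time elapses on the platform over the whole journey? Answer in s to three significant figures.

Leg 1: 6.10 s is already measured on the platform.
Leg 2: γ = 1/√(1 − 0.468²) = 1/√0.7810 = 1.132; Δt_2 = 1.132 × 1.53 = 1.731 s.
Total: 6.100 + 1.731 s.

Δt = 7.83 s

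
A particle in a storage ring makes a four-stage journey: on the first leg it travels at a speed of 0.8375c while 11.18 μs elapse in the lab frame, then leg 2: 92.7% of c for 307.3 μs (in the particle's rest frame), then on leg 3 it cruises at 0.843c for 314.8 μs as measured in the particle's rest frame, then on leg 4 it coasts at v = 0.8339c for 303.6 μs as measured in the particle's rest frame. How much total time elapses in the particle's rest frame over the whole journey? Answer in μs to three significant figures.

Leg 1: γ = 1/√(1 − 0.8375²) = 1/√0.2986 = 1.830; τ_1 = 11.18/1.830 = 6.109 μs.
Leg 2: 307.3 μs is already measured in the particle's rest frame.
Leg 3: 314.8 μs is already measured in the particle's rest frame.
Leg 4: 303.6 μs is already measured in the particle's rest frame.
Total: 6.109 + 307.3 + 314.8 + 303.6 μs.

τ = 932 μs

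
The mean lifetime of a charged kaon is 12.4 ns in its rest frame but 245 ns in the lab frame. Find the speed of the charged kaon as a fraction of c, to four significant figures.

β = 0.9987

γ = Δt/τ₀ = 245/12.4 = 19.76
β = √(1 − 1/γ²) = √(1 − 0.002562) = √0.9974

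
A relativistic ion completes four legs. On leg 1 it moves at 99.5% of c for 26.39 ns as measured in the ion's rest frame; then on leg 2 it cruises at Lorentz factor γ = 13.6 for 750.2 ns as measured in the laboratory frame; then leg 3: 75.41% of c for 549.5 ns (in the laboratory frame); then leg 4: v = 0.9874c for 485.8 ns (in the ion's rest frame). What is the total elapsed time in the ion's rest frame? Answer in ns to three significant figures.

τ = 928 ns

Leg 1: 26.39 ns is already measured in the ion's rest frame.
Leg 2: γ = 13.6; τ_2 = 750.2/13.60 = 55.16 ns.
Leg 3: β = 0.7541; γ = 1/√(1 − 0.7541²) = 1/√0.4313 = 1.523; τ_3 = 549.5/1.523 = 360.9 ns.
Leg 4: 485.8 ns is already measured in the ion's rest frame.
Total: 26.39 + 55.16 + 360.9 + 485.8 ns.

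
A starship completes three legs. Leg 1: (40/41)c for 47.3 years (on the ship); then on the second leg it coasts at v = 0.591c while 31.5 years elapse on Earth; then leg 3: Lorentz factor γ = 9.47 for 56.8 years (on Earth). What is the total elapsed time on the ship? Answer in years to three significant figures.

τ = 78.7 years

Leg 1: 47.3 years is already measured on the ship.
Leg 2: γ = 1/√(1 − 0.591²) = 1/√0.6507 = 1.240; τ_2 = 31.5/1.240 = 25.41 years.
Leg 3: γ = 9.47; τ_3 = 56.8/9.470 = 5.998 years.
Total: 47.30 + 25.41 + 5.998 years.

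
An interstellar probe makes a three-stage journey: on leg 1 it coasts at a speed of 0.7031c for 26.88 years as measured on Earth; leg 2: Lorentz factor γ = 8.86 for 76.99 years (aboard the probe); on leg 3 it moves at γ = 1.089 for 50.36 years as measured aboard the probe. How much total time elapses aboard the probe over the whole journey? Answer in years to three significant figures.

Leg 1: γ = 1/√(1 − 0.7031²) = 1/√0.5057 = 1.406; τ_1 = 26.88/1.406 = 19.11 years.
Leg 2: 76.99 years is already measured aboard the probe.
Leg 3: 50.36 years is already measured aboard the probe.
Total: 19.11 + 76.99 + 50.36 years.

τ = 146 years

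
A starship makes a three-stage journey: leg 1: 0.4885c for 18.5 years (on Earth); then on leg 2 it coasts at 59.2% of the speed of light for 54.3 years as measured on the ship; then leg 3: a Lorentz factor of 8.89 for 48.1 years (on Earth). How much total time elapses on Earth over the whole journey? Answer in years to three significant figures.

Leg 1: 18.5 years is already measured on Earth.
Leg 2: β = 0.592; γ = 1/√(1 − 0.592²) = 1/√0.6495 = 1.241; Δt_2 = 1.241 × 54.3 = 67.37 years.
Leg 3: 48.1 years is already measured on Earth.
Total: 18.50 + 67.37 + 48.10 years.

Δt = 134 years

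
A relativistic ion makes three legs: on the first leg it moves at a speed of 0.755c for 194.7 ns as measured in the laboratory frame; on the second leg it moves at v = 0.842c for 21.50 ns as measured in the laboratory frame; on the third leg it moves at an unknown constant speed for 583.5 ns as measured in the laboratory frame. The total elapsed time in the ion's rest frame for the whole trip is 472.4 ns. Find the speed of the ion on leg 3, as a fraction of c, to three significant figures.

β = 0.821

Leg 1: γ = 1/√(1 − 0.755²) = 1/√0.4300 = 1.525; τ_1 = 194.7/1.525 = 127.7 ns.
Leg 2: γ = 1/√(1 − 0.842²) = 1/√0.2910 = 1.854; τ_2 = 21.50/1.854 = 11.60 ns.
Leg 3: speed unknown; τ_3 = 583.5/γ_3.
Total proper time: 127.7 + 11.60 + τ_3 = 472.4, so τ_3 = 472.4 − 139.3 = 333.1 ns.
γ_3 = 583.5/333.1 = 1.752; β = √(1 − 1/γ²) = √0.6741.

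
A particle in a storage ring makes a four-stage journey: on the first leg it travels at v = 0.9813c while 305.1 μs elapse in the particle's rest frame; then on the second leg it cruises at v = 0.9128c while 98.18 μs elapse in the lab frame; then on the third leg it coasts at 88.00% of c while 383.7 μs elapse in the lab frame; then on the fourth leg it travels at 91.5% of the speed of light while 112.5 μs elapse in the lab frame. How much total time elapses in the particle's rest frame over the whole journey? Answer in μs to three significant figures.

τ = 573 μs

Leg 1: 305.1 μs is already measured in the particle's rest frame.
Leg 2: γ = 1/√(1 − 0.9128²) = 1/√0.1668 = 2.449; τ_2 = 98.18/2.449 = 40.10 μs.
Leg 3: β = 0.8800; γ = 1/√(1 − 0.8800²) = 1/√0.2256 = 2.105; τ_3 = 383.7/2.105 = 182.2 μs.
Leg 4: β = 0.915; γ = 1/√(1 − 0.915²) = 1/√0.1628 = 2.479; τ_4 = 112.5/2.479 = 45.39 μs.
Total: 305.1 + 40.10 + 182.2 + 45.39 μs.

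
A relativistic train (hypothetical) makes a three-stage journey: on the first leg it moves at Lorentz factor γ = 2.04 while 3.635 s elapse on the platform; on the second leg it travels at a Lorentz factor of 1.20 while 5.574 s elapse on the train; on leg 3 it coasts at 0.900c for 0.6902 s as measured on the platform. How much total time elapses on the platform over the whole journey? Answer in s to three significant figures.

Leg 1: 3.635 s is already measured on the platform.
Leg 2: γ = 1.20; Δt_2 = 1.200 × 5.574 = 6.689 s.
Leg 3: 0.6902 s is already measured on the platform.
Total: 3.635 + 6.689 + 0.6902 s.

Δt = 11.0 s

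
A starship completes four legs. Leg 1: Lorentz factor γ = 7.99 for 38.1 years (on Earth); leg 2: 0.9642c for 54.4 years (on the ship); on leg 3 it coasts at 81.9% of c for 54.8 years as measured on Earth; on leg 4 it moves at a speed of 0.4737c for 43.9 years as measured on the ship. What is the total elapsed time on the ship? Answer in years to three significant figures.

Leg 1: γ = 7.99; τ_1 = 38.1/7.990 = 4.768 years.
Leg 2: 54.4 years is already measured on the ship.
Leg 3: β = 0.819; γ = 1/√(1 − 0.819²) = 1/√0.3292 = 1.743; τ_3 = 54.8/1.743 = 31.44 years.
Leg 4: 43.9 years is already measured on the ship.
Total: 4.768 + 54.40 + 31.44 + 43.90 years.

τ = 135 years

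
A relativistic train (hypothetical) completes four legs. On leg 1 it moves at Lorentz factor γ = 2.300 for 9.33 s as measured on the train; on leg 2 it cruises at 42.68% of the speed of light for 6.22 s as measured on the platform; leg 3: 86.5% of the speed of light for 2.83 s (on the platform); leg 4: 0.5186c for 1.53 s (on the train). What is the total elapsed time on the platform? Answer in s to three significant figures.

Δt = 32.3 s

Leg 1: γ = 2.300; Δt_1 = 2.300 × 9.33 = 21.46 s.
Leg 2: 6.22 s is already measured on the platform.
Leg 3: 2.83 s is already measured on the platform.
Leg 4: γ = 1/√(1 − 0.5186²) = 1/√0.7311 = 1.170; Δt_4 = 1.170 × 1.53 = 1.789 s.
Total: 21.46 + 6.220 + 2.830 + 1.789 s.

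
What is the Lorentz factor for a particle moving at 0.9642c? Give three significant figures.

γ = 1/√(1 − 0.9642²) = 1/√0.07032 = 3.771

γ = 3.77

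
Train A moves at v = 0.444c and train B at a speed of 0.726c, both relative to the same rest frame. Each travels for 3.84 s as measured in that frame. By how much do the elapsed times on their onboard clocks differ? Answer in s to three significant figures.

A: γ = 1/√(1 − 0.444²) = 1/√0.8029 = 1.116; τ_A = 3.84/1.116 = 3.441 s.
B: γ = 1/√(1 − 0.726²) = 1/√0.4729 = 1.454; τ_B = 3.84/1.454 = 2.641 s.

|τ_A − τ_B| = 0.800 s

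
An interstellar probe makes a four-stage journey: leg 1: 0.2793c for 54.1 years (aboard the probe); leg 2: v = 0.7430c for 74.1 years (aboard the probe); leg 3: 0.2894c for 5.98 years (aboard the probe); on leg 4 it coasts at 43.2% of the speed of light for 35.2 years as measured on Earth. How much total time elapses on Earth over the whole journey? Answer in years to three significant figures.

Δt = 209 years

Leg 1: γ = 1/√(1 − 0.2793²) = 1/√0.9220 = 1.041; Δt_1 = 1.041 × 54.1 = 56.34 years.
Leg 2: γ = 1/√(1 − 0.7430²) = 1/√0.4480 = 1.494; Δt_2 = 1.494 × 74.1 = 110.7 years.
Leg 3: γ = 1/√(1 − 0.2894²) = 1/√0.9162 = 1.045; Δt_3 = 1.045 × 5.98 = 6.247 years.
Leg 4: 35.2 years is already measured on Earth.
Total: 56.34 + 110.7 + 6.247 + 35.20 years.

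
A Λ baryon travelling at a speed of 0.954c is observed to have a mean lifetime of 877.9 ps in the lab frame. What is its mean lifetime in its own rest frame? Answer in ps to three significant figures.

γ = 1/√(1 − 0.954²) = 1/√0.08988 = 3.335
The lab-frame lifetime is the dilated interval; the proper lifetime is τ₀ = Δt/γ = 877.9/3.335 ps.

τ₀ = 263 ps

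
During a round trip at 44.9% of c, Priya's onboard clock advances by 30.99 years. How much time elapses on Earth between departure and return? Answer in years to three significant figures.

Δt = 34.7 years

β = 0.449; γ = 1/√(1 − 0.449²) = 1/√0.7984 = 1.119
Earth-frame duration is the dilated interval: Δt = γτ = 1.119 × 30.99 years.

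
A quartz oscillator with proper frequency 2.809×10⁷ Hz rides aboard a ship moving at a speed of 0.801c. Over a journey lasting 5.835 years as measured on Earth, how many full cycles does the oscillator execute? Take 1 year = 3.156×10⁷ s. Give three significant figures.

γ = 1/√(1 − 0.801²) = 1/√0.3584 = 1.670
The oscillator's own cycle count is N = f × τ where τ is the proper time on the ship. τ = Δt/γ = 5.835/1.670 = 3.493 years = 1.102×10⁸ s.
N = 2.809×10⁷ × 1.102×10⁸ = 3.097×10¹⁵.

N = 3.10×10¹⁵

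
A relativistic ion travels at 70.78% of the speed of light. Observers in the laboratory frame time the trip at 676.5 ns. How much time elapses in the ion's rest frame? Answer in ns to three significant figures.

β = 0.7078; γ = 1/√(1 − 0.7078²) = 1/√0.4990 = 1.416
The interval measured in the laboratory frame is the dilated one; the clock in the ion's rest frame measures the proper time τ = Δt/γ = 676.5/1.416 ns.

τ = 478 ns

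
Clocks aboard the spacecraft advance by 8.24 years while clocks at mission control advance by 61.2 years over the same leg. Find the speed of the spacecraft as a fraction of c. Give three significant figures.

The proper time is measured aboard the spacecraft (both events occur at the spacecraft's location); Δt is measured at mission control. γ = Δt/τ = 61.2/8.24 = 7.427.
β = √(1 − 1/γ²) = √(1 − 0.01813) = √0.9819

v = 0.991c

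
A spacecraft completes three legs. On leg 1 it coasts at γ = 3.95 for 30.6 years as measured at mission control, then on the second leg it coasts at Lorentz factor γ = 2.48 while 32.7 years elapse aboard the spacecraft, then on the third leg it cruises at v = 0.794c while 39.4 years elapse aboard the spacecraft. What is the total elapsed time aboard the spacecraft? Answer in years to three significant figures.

Leg 1: γ = 3.95; τ_1 = 30.6/3.950 = 7.747 years.
Leg 2: 32.7 years is already measured aboard the spacecraft.
Leg 3: 39.4 years is already measured aboard the spacecraft.
Total: 7.747 + 32.70 + 39.40 years.

τ = 79.8 years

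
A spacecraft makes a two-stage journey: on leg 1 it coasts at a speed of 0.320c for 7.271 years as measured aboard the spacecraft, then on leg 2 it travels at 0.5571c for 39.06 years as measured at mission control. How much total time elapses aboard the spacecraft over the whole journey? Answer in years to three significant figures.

Leg 1: 7.271 years is already measured aboard the spacecraft.
Leg 2: γ = 1/√(1 − 0.5571²) = 1/√0.6896 = 1.204; τ_2 = 39.06/1.204 = 32.44 years.
Total: 7.271 + 32.44 years.

τ = 39.7 years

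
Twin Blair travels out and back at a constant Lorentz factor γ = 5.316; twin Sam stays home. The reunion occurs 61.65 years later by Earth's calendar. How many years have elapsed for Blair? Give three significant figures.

τ = 11.6 years

γ = 5.316
Blair's clock measures proper time along the trip: τ = Δt/γ = 61.65/5.316 years.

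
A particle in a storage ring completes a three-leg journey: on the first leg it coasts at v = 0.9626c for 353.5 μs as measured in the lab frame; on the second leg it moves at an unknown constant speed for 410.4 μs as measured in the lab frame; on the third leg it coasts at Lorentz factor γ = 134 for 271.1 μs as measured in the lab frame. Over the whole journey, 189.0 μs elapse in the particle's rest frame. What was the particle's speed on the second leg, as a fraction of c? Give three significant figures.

Leg 1: γ = 1/√(1 − 0.9626²) = 1/√0.07340 = 3.691; τ_1 = 353.5/3.691 = 95.77 μs.
Leg 2: speed unknown; τ_2 = 410.4/γ_2.
Leg 3: γ = 134; τ_3 = 271.1/134.0 = 2.023 μs.
Total proper time: 95.77 + τ_2 + 2.023 = 189.0, so τ_2 = 189.0 − 97.80 = 91.20 μs.
γ_2 = 410.4/91.20 = 4.500; β = √(1 − 1/γ²) = √0.9506.

β = 0.975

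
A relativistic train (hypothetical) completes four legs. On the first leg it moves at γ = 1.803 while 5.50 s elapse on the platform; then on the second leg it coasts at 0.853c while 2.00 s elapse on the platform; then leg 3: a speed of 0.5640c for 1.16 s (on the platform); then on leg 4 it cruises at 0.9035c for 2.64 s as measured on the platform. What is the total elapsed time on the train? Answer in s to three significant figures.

Leg 1: γ = 1.803; τ_1 = 5.50/1.803 = 3.050 s.
Leg 2: γ = 1/√(1 − 0.853²) = 1/√0.2724 = 1.916; τ_2 = 2.00/1.916 = 1.044 s.
Leg 3: γ = 1/√(1 − 0.5640²) = 1/√0.6819 = 1.211; τ_3 = 1.16/1.211 = 0.9579 s.
Leg 4: γ = 1/√(1 − 0.9035²) = 1/√0.1837 = 2.333; τ_4 = 2.64/2.333 = 1.131 s.
Total: 3.050 + 1.044 + 0.9579 + 1.131 s.

τ = 6.18 s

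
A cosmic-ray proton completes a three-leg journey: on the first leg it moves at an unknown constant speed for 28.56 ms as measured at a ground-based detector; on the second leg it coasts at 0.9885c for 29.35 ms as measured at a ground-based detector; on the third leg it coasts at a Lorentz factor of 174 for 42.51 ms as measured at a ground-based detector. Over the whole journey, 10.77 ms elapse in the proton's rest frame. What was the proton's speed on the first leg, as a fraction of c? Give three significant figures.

Leg 1: speed unknown; τ_1 = 28.56/γ_1.
Leg 2: γ = 1/√(1 − 0.9885²) = 1/√0.02287 = 6.613; τ_2 = 29.35/6.613 = 4.438 ms.
Leg 3: γ = 174; τ_3 = 42.51/174.0 = 0.2443 ms.
Total proper time: τ_1 + 4.438 + 0.2443 = 10.77, so τ_1 = 10.77 − 4.683 = 6.087 ms.
γ_1 = 28.56/6.087 = 4.692; β = √(1 − 1/γ²) = √0.9546.

β = 0.977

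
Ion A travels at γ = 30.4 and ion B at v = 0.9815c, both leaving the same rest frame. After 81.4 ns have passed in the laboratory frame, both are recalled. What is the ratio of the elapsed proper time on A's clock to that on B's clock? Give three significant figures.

τ_A/τ_B = 0.172

A: γ = 30.4. B: γ = 1/√(1 − 0.9815²) = 1/√0.03666 = 5.223.
τ_A/τ_B = γ_B/γ_A = 5.223/30.40 = 0.1718, so τ_A/τ_B = 0.1718.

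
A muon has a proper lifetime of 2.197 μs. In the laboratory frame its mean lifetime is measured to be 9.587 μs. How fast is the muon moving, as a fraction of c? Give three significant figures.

v = 0.973c

γ = Δt/τ₀ = 9.587/2.197 = 4.364
β = √(1 − 1/γ²) = √(1 − 0.05252) = √0.9475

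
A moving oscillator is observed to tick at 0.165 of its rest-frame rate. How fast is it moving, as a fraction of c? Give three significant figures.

β = 0.986

Rate ratio = 1/γ, so γ = 1/0.165 = 6.061.
β = √(1 − 1/γ²) = √(1 − 0.165²) = √0.9728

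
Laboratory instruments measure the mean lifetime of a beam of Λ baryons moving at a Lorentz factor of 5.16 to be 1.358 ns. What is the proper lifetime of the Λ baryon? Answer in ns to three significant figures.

τ₀ = 0.263 ns

γ = 5.16
The lab-frame lifetime is the dilated interval; the proper lifetime is τ₀ = Δt/γ = 1.358/5.160 ns.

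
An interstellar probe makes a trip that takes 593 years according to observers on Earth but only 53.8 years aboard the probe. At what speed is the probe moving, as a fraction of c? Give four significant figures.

The proper time is measured aboard the probe (both events occur at the probe's location); Δt is measured on Earth. γ = Δt/τ = 593/53.8 = 11.02.
β = √(1 − 1/γ²) = √(1 − 0.008231) = √0.9918

v = 0.9959c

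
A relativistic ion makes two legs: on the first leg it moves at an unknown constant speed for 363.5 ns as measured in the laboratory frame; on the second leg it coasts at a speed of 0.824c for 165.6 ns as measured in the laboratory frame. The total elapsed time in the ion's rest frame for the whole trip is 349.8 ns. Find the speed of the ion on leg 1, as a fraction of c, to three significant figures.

β = 0.710

Leg 1: speed unknown; τ_1 = 363.5/γ_1.
Leg 2: γ = 1/√(1 − 0.824²) = 1/√0.3210 = 1.765; τ_2 = 165.6/1.765 = 93.83 ns.
Total proper time: τ_1 + 93.83 = 349.8, so τ_1 = 349.8 − 93.83 = 256.0 ns.
γ_1 = 363.5/256.0 = 1.420; β = √(1 − 1/γ²) = √0.5041.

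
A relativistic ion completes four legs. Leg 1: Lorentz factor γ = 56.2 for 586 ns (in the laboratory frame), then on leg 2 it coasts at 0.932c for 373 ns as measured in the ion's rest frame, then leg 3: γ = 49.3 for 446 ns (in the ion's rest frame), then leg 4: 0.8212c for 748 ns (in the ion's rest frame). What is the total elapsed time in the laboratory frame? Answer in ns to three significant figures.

Δt = 2.49×10⁴ ns

Leg 1: 586 ns is already measured in the laboratory frame.
Leg 2: γ = 1/√(1 − 0.932²) = 1/√0.1314 = 2.759; Δt_2 = 2.759 × 373 = 1029 ns.
Leg 3: γ = 49.3; Δt_3 = 49.30 × 446 = 2.199×10⁴ ns.
Leg 4: γ = 1/√(1 − 0.8212²) = 1/√0.3256 = 1.752; Δt_4 = 1.752 × 748 = 1311 ns.
Total: 586.0 + 1029 + 2.199×10⁴ + 1311 ns.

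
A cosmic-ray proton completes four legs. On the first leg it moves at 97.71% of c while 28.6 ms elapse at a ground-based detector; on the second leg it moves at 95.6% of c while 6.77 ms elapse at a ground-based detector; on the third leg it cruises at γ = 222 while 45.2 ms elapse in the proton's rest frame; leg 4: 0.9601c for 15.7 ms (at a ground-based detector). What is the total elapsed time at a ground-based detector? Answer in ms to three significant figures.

Δt = 1.01×10⁴ ms

Leg 1: 28.6 ms is already measured at a ground-based detector.
Leg 2: 6.77 ms is already measured at a ground-based detector.
Leg 3: γ = 222; Δt_3 = 222.0 × 45.2 = 1.003×10⁴ ms.
Leg 4: 15.7 ms is already measured at a ground-based detector.
Total: 28.60 + 6.770 + 1.003×10⁴ + 15.70 ms.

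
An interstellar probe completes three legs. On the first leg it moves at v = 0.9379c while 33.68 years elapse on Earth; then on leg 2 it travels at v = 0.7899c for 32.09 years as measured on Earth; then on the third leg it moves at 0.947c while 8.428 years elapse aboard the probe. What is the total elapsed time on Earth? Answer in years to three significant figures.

Leg 1: 33.68 years is already measured on Earth.
Leg 2: 32.09 years is already measured on Earth.
Leg 3: γ = 1/√(1 − 0.947²) = 1/√0.1032 = 3.113; Δt_3 = 3.113 × 8.428 = 26.24 years.
Total: 33.68 + 32.09 + 26.24 years.

Δt = 92.0 years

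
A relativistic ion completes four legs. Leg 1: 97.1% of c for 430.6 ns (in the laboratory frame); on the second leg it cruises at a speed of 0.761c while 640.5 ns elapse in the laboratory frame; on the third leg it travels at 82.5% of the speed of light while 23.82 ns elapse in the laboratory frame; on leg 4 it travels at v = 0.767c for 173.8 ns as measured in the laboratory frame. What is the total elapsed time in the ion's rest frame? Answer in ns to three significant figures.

τ = 643 ns

Leg 1: β = 0.971; γ = 1/√(1 − 0.971²) = 1/√0.05716 = 4.183; τ_1 = 430.6/4.183 = 102.9 ns.
Leg 2: γ = 1/√(1 − 0.761²) = 1/√0.4209 = 1.541; τ_2 = 640.5/1.541 = 415.5 ns.
Leg 3: β = 0.825; γ = 1/√(1 − 0.825²) = 1/√0.3194 = 1.769; τ_3 = 23.82/1.769 = 13.46 ns.
Leg 4: γ = 1/√(1 − 0.767²) = 1/√0.4117 = 1.558; τ_4 = 173.8/1.558 = 111.5 ns.
Total: 102.9 + 415.5 + 13.46 + 111.5 ns.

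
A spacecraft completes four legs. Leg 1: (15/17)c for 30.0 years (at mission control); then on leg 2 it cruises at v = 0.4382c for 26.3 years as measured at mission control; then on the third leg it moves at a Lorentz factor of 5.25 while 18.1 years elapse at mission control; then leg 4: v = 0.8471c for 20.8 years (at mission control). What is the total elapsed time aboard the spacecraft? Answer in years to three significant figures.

Leg 1: γ = 1/√(1 − (15/17)²) = 17/8 = 2.125; τ_1 = 30.0/2.125 = 14.12 years.
Leg 2: γ = 1/√(1 − 0.4382²) = 1/√0.8080 = 1.112; τ_2 = 26.3/1.112 = 23.64 years.
Leg 3: γ = 5.25; τ_3 = 18.1/5.250 = 3.448 years.
Leg 4: γ = 1/√(1 − 0.8471²) = 1/√0.2824 = 1.882; τ_4 = 20.8/1.882 = 11.05 years.
Total: 14.12 + 23.64 + 3.448 + 11.05 years.

τ = 52.3 years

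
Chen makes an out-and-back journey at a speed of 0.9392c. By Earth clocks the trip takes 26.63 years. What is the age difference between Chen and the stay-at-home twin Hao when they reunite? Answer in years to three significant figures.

Δt − τ = 17.5 years

γ = 1/√(1 − 0.9392²) = 1/√0.1179 = 2.912
Chen's elapsed proper time: τ = 26.63/2.912 = 9.144 years.
Age gap = Δt − τ = 26.63 − 9.144 years.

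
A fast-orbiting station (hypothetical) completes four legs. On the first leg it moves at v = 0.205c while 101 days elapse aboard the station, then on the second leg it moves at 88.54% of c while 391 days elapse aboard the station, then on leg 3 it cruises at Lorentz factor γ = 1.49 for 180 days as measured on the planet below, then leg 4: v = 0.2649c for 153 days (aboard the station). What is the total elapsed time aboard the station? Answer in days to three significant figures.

Leg 1: 101 days is already measured aboard the station.
Leg 2: 391 days is already measured aboard the station.
Leg 3: γ = 1.49; τ_3 = 180/1.490 = 120.8 days.
Leg 4: 153 days is already measured aboard the station.
Total: 101.0 + 391.0 + 120.8 + 153.0 days.

τ = 766 days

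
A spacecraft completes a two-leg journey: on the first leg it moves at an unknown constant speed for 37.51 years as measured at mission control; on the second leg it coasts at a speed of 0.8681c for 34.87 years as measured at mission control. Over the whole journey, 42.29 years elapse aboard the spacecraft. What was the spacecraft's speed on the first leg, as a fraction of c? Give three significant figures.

Leg 1: speed unknown; τ_1 = 37.51/γ_1.
Leg 2: γ = 1/√(1 − 0.8681²) = 1/√0.2464 = 2.015; τ_2 = 34.87/2.015 = 17.31 years.
Total proper time: τ_1 + 17.31 = 42.29, so τ_1 = 42.29 − 17.31 = 24.98 years.
γ_1 = 37.51/24.98 = 1.502; β = √(1 − 1/γ²) = √0.5565.

β = 0.746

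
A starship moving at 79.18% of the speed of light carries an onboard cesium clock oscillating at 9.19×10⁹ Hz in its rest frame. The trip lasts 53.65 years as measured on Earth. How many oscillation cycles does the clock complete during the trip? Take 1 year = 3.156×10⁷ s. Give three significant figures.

N = 9.50×10¹⁸

β = 0.7918; γ = 1/√(1 − 0.7918²) = 1/√0.3731 = 1.637
The oscillator's own cycle count is N = f × τ where τ is the proper time on the ship. τ = Δt/γ = 53.65/1.637 = 32.77 years = 1.034×10⁹ s.
N = 9.19×10⁹ × 1.034×10⁹ = 9.504×10¹⁸.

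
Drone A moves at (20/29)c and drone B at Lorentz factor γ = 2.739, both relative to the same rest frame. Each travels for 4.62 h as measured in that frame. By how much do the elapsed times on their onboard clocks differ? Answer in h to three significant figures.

|τ_A − τ_B| = 1.66 h

A: γ = 1/√(1 − (20/29)²) = 29/21 ≈ 1.381; τ_A = 4.62/1.381 = 3.346 h.
B: γ = 2.739; τ_B = 4.62/2.739 = 1.687 h.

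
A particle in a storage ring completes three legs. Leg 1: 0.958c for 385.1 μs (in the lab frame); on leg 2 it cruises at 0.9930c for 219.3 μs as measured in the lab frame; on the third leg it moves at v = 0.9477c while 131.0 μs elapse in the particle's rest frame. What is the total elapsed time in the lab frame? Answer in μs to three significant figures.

Δt = 1010 μs

Leg 1: 385.1 μs is already measured in the lab frame.
Leg 2: 219.3 μs is already measured in the lab frame.
Leg 3: γ = 1/√(1 − 0.9477²) = 1/√0.1019 = 3.133; Δt_3 = 3.133 × 131.0 = 410.4 μs.
Total: 385.1 + 219.3 + 410.4 μs.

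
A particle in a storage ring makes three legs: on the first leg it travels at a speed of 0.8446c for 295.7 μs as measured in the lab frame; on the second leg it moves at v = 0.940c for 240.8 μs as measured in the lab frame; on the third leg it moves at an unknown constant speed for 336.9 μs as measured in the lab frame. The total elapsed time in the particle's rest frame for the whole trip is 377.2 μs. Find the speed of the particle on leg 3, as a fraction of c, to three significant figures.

Leg 1: γ = 1/√(1 − 0.8446²) = 1/√0.2867 = 1.868; τ_1 = 295.7/1.868 = 158.3 μs.
Leg 2: γ = 1/√(1 − 0.940²) = 1/√0.1164 = 2.931; τ_2 = 240.8/2.931 = 82.15 μs.
Leg 3: speed unknown; τ_3 = 336.9/γ_3.
Total proper time: 158.3 + 82.15 + τ_3 = 377.2, so τ_3 = 377.2 − 240.5 = 136.7 μs.
γ_3 = 336.9/136.7 = 2.464; β = √(1 − 1/γ²) = √0.8353.

β = 0.914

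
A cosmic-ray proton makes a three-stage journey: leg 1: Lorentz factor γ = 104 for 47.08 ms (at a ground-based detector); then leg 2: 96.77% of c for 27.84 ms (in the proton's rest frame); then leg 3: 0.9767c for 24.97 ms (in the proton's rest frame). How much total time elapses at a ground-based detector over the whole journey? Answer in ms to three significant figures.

Leg 1: 47.08 ms is already measured at a ground-based detector.
Leg 2: β = 0.9677; γ = 1/√(1 − 0.9677²) = 1/√0.06356 = 3.967; Δt_2 = 3.967 × 27.84 = 110.4 ms.
Leg 3: γ = 1/√(1 − 0.9767²) = 1/√0.04606 = 4.660; Δt_3 = 4.660 × 24.97 = 116.4 ms.
Total: 47.08 + 110.4 + 116.4 ms.

Δt = 274 ms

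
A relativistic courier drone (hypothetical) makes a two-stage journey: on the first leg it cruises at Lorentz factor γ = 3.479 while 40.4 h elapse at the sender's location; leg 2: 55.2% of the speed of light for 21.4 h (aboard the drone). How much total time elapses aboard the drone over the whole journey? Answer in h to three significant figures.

τ = 33.0 h

Leg 1: γ = 3.479; τ_1 = 40.4/3.479 = 11.61 h.
Leg 2: 21.4 h is already measured aboard the drone.
Total: 11.61 + 21.40 h.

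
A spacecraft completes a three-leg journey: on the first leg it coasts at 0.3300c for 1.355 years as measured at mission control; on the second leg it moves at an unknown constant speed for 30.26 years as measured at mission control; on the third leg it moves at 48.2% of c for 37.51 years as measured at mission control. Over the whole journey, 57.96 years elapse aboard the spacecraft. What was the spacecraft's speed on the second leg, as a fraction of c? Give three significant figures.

β = 0.617

Leg 1: γ = 1/√(1 − 0.3300²) = 1/√0.8911 = 1.059; τ_1 = 1.355/1.059 = 1.279 years.
Leg 2: speed unknown; τ_2 = 30.26/γ_2.
Leg 3: β = 0.482; γ = 1/√(1 − 0.482²) = 1/√0.7677 = 1.141; τ_3 = 37.51/1.141 = 32.87 years.
Total proper time: 1.279 + τ_2 + 32.87 = 57.96, so τ_2 = 57.96 − 34.14 = 23.82 years.
γ_2 = 30.26/23.82 = 1.271; β = √(1 − 1/γ²) = √0.3806.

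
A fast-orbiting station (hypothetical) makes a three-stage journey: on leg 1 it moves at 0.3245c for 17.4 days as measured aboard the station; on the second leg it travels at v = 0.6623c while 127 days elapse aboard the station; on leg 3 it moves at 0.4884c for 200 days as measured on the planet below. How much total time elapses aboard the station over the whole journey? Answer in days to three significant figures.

Leg 1: 17.4 days is already measured aboard the station.
Leg 2: 127 days is already measured aboard the station.
Leg 3: γ = 1/√(1 − 0.4884²) = 1/√0.7615 = 1.146; τ_3 = 200/1.146 = 174.5 days.
Total: 17.40 + 127.0 + 174.5 days.

τ = 319 days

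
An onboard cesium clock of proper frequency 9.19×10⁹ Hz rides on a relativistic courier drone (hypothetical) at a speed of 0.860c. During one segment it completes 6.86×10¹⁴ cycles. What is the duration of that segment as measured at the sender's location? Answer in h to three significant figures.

Δt = 40.6 h

γ = 1/√(1 − 0.860²) = 1/√0.2604 = 1.960
Proper time for N cycles: τ = N/f = 6.86×10¹⁴/(9.19×10⁹) = 7.465×10⁴ s = 20.74 h.
Lab-frame duration Δt = γτ = 1.960 × 20.74 = 40.63 h.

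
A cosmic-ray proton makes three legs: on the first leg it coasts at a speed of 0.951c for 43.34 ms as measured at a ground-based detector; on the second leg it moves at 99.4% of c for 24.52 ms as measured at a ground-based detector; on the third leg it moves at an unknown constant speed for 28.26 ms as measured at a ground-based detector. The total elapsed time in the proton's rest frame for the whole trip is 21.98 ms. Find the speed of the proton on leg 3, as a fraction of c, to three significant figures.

β = 0.978

Leg 1: γ = 1/√(1 − 0.951²) = 1/√0.09560 = 3.234; τ_1 = 43.34/3.234 = 13.40 ms.
Leg 2: β = 0.994; γ = 1/√(1 − 0.994²) = 1/√0.01196 = 9.142; τ_2 = 24.52/9.142 = 2.682 ms.
Leg 3: speed unknown; τ_3 = 28.26/γ_3.
Total proper time: 13.40 + 2.682 + τ_3 = 21.98, so τ_3 = 21.98 − 16.08 = 5.898 ms.
γ_3 = 28.26/5.898 = 4.792; β = √(1 − 1/γ²) = √0.9564.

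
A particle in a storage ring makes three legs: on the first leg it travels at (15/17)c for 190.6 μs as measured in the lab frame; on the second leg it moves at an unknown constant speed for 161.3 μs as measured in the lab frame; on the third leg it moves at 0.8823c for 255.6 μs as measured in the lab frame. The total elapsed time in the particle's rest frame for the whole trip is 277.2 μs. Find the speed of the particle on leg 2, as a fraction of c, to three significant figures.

Leg 1: γ = 1/√(1 − (15/17)²) = 17/8 = 2.125; τ_1 = 190.6/2.125 = 89.69 μs.
Leg 2: speed unknown; τ_2 = 161.3/γ_2.
Leg 3: γ = 1/√(1 − 0.8823²) = 1/√0.2215 = 2.125; τ_3 = 255.6/2.125 = 120.3 μs.
Total proper time: 89.69 + τ_2 + 120.3 = 277.2, so τ_2 = 277.2 − 210.0 = 67.20 μs.
γ_2 = 161.3/67.20 = 2.400; β = √(1 − 1/γ²) = √0.8264.

β = 0.909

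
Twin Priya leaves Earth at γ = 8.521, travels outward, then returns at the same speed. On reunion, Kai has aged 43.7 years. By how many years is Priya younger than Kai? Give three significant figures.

γ = 8.521
Priya's elapsed proper time: τ = 43.7/8.521 = 5.129 years.
Age gap = Δt − τ = 43.7 − 5.129 years.

Δt − τ = 38.6 years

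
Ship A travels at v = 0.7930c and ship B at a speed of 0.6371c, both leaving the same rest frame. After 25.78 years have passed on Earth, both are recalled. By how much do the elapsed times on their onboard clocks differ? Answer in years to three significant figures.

A: γ = 1/√(1 − 0.7930²) = 1/√0.3712 = 1.641; τ_A = 25.78/1.641 = 15.71 years.
B: γ = 1/√(1 − 0.6371²) = 1/√0.5941 = 1.297; τ_B = 25.78/1.297 = 19.87 years.

|τ_A − τ_B| = 4.17 years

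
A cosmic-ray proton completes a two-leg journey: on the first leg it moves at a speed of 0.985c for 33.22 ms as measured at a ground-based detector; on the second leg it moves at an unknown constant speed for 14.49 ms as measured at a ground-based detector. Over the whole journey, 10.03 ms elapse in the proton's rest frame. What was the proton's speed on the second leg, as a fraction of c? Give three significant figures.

Leg 1: γ = 1/√(1 − 0.985²) = 1/√0.02977 = 5.795; τ_1 = 33.22/5.795 = 5.732 ms.
Leg 2: speed unknown; τ_2 = 14.49/γ_2.
Total proper time: 5.732 + τ_2 = 10.03, so τ_2 = 10.03 − 5.732 = 4.298 ms.
γ_2 = 14.49/4.298 = 3.372; β = √(1 − 1/γ²) = √0.9120.

β = 0.955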